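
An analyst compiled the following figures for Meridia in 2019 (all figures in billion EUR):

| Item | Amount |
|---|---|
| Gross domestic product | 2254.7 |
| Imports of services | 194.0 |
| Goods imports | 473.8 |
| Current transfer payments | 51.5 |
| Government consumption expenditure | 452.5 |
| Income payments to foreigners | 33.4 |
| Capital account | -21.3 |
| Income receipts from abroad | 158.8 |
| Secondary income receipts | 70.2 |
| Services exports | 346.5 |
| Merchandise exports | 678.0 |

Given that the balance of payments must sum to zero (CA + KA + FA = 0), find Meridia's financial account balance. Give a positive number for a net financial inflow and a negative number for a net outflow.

Goods balance = 678.0 - 473.8 = 204.2
Services balance = 346.5 - 194.0 = 152.5
Trade balance (goods + services) = 204.2 + 152.5 = 356.7
Net primary income = 158.8 - 33.4 = 125.4
Net secondary income = 70.2 - 51.5 = 18.7
Current account = 356.7 + 125.4 + 18.7 = 500.8
Financial account = -(500.8 + (-21.3)) = -479.5

-479.5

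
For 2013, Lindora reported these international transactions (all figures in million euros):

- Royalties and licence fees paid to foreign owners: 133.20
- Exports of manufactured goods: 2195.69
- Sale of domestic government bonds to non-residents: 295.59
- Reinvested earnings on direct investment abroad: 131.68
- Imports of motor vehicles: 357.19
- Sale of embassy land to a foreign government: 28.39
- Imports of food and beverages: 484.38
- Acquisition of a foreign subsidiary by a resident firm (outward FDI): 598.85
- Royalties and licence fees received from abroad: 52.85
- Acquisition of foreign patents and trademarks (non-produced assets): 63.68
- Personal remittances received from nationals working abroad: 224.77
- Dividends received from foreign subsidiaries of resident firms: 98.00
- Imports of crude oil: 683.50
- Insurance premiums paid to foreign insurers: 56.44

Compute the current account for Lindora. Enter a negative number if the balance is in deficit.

988.28

Goods: -484.38 + 2195.69 - 357.19 - 683.50 = 670.62
Services: -133.20 - 56.44 + 52.85 = -136.79
Primary income: 98.00 + 131.68 = 229.68
Secondary income: 224.77
Current account = 670.62 + (-136.79) + 229.68 + 224.77 = 988.28
(Excluded from the current account — financial account: sale of domestic government bonds to non-residents 295.59, acquisition of a foreign subsidiary by a resident firm (outward FDI) 598.85; capital account: sale of embassy land to a foreign government 28.39, acquisition of foreign patents and trademarks (non-produced assets) 63.68.)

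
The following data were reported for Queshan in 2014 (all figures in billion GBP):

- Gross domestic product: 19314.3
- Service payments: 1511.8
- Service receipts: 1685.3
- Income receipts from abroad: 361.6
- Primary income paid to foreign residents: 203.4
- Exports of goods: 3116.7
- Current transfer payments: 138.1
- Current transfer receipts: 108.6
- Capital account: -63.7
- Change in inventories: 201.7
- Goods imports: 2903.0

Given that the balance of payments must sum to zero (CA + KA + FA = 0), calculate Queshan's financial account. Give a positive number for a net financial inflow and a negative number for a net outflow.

-452.2

Goods balance = 3116.7 - 2903.0 = 213.7
Services balance = 1685.3 - 1511.8 = 173.5
Trade balance (goods + services) = 213.7 + 173.5 = 387.2
Net primary income = 361.6 - 203.4 = 158.2
Net secondary income = 108.6 - 138.1 = -29.5
Current account = 387.2 + 158.2 + (-29.5) = 515.9
Financial account = -(515.9 + (-63.7)) = -452.2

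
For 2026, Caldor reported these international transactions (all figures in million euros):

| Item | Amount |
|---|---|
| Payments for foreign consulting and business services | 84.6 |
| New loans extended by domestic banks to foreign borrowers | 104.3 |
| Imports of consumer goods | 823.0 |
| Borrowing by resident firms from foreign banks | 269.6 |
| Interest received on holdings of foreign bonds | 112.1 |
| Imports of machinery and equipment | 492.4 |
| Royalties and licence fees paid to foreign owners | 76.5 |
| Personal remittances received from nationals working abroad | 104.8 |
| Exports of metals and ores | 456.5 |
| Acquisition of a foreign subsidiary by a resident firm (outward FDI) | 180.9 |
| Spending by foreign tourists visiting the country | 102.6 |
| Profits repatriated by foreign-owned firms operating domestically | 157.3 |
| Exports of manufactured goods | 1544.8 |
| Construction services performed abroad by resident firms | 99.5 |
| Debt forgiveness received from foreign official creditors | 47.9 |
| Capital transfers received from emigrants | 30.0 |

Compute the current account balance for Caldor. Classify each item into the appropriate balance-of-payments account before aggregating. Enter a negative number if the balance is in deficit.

Goods: 1544.8 + 456.5 - 492.4 - 823.0 = 685.9
Services: 102.6 - 76.5 + 99.5 - 84.6 = 41.0
Primary income: 112.1 - 157.3 = -45.2
Secondary income: 104.8
Current account = 685.9 + 41.0 + (-45.2) + 104.8 = 786.5
(Excluded from the current account — financial account: new loans extended by domestic banks to foreign borrowers 104.3, borrowing by resident firms from foreign banks 269.6, acquisition of a foreign subsidiary by a resident firm (outward FDI) 180.9; capital account: debt forgiveness received from foreign official creditors 47.9, capital transfers received from emigrants 30.0.)

786.5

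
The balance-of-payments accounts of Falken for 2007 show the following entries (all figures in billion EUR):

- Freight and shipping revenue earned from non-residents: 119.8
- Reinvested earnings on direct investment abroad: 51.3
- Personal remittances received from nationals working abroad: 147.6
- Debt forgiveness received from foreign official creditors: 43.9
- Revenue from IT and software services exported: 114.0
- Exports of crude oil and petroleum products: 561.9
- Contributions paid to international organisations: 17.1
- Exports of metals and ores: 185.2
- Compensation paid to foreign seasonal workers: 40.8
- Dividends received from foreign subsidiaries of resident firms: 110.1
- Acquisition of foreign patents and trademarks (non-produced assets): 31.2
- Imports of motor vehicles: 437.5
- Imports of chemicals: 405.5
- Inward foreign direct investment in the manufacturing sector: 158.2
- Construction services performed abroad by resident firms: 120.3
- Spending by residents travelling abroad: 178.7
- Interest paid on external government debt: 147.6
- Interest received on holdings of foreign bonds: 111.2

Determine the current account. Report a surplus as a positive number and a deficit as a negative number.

294.2

Goods: 185.2 - 437.5 - 405.5 + 561.9 = -95.9
Services: 119.8 - 178.7 + 114.0 + 120.3 = 175.4
Primary income: 51.3 - 147.6 - 40.8 + 111.2 + 110.1 = 84.2
Secondary income: 147.6 - 17.1 = 130.5
Current account = (-95.9) + 175.4 + 84.2 + 130.5 = 294.2
(Excluded from the current account — capital account: debt forgiveness received from foreign official creditors 43.9, acquisition of foreign patents and trademarks (non-produced assets) 31.2; financial account: inward foreign direct investment in the manufacturing sector 158.2.)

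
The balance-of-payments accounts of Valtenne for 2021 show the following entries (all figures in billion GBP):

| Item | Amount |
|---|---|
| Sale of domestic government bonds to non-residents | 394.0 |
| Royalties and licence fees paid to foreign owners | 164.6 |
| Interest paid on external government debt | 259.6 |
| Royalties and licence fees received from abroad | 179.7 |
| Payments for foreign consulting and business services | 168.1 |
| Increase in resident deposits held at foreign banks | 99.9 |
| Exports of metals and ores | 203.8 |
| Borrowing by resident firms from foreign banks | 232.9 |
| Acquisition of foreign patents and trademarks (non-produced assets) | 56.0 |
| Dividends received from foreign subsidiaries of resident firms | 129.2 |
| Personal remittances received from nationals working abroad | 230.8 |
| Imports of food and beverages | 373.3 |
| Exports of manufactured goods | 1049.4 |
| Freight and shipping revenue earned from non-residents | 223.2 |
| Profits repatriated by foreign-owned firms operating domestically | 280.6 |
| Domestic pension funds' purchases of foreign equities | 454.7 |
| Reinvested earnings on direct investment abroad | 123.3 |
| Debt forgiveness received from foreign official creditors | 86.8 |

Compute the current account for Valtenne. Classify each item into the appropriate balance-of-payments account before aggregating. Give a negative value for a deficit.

Goods: 203.8 + 1049.4 - 373.3 = 879.9
Services: -164.6 - 168.1 + 179.7 + 223.2 = 70.2
Primary income: 129.2 - 280.6 + 123.3 - 259.6 = -287.7
Secondary income: 230.8
Current account = 879.9 + 70.2 + (-287.7) + 230.8 = 893.2
(Excluded from the current account — financial account: sale of domestic government bonds to non-residents 394.0, increase in resident deposits held at foreign banks 99.9, borrowing by resident firms from foreign banks 232.9, domestic pension funds' purchases of foreign equities 454.7; capital account: acquisition of foreign patents and trademarks (non-produced assets) 56.0, debt forgiveness received from foreign official creditors 86.8.)

893.2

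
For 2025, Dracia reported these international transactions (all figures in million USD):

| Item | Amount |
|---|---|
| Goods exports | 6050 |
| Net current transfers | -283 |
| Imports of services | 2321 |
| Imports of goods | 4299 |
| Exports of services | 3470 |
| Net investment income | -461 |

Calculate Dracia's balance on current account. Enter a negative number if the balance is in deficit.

Goods balance = 6050 - 4299 = 1751
Services balance = 3470 - 2321 = 1149
Trade balance (goods + services) = 1751 + 1149 = 2900
Net primary income = -461
Net secondary income = -283
Current account = 2900 + (-461) + (-283) = 2156

2156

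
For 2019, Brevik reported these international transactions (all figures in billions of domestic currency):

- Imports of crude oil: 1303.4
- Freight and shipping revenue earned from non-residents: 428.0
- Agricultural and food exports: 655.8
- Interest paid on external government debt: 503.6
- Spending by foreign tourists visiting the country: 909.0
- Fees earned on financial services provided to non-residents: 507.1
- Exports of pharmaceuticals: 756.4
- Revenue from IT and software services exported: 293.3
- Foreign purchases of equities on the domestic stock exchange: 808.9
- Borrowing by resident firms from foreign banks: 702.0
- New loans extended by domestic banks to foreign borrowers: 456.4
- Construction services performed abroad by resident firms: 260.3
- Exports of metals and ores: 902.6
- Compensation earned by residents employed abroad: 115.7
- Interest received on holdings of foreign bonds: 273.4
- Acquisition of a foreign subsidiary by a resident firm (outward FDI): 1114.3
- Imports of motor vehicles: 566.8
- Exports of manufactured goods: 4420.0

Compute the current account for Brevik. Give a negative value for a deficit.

7147.8

Goods: 655.8 + 756.4 - 566.8 + 4420.0 + 902.6 - 1303.4 = 4864.6
Services: 293.3 + 507.1 + 428.0 + 260.3 + 909.0 = 2397.7
Primary income: 115.7 + 273.4 - 503.6 = -114.5
Current account = 4864.6 + 2397.7 + (-114.5) = 7147.8
(Excluded from the current account — financial account: foreign purchases of equities on the domestic stock exchange 808.9, borrowing by resident firms from foreign banks 702.0, new loans extended by domestic banks to foreign borrowers 456.4, acquisition of a foreign subsidiary by a resident firm (outward FDI) 1114.3.)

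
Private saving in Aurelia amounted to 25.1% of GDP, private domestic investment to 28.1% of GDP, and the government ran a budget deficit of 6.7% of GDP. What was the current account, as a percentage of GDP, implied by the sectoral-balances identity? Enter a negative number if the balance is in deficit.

By the sectoral-balances identity, CA = (S_private - I) + (T - G).
Private balance = 25.1 - 28.1 = -3.0
Government balance (T - G) = -6.7
CA = -3.0 + (-6.7) = -9.7

-9.7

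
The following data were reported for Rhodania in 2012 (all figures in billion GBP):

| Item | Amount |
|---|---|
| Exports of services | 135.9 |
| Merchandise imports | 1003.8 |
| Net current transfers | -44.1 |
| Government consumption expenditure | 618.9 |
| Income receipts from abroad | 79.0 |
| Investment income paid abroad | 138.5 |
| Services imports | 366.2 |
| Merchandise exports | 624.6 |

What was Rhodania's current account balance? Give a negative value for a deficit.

-713.1

Goods balance = 624.6 - 1003.8 = -379.2
Services balance = 135.9 - 366.2 = -230.3
Trade balance (goods + services) = -379.2 + (-230.3) = -609.5
Net primary income = 79.0 - 138.5 = -59.5
Net secondary income = -44.1
Current account = -609.5 + (-59.5) + (-44.1) = -713.1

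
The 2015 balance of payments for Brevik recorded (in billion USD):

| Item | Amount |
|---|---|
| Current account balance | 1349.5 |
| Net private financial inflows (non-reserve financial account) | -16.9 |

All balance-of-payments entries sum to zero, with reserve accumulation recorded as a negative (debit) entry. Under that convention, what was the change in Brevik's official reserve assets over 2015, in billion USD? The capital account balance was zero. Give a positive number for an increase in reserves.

Official reserve transactions balance = -(1349.5 + (-16.9)) = -1332.6
An accumulation of reserves is recorded as a debit (negative entry), so the change in the stock of reserves is the negative of that balance.
Change in official reserves = -(-1332.6) = 1332.6

1332.6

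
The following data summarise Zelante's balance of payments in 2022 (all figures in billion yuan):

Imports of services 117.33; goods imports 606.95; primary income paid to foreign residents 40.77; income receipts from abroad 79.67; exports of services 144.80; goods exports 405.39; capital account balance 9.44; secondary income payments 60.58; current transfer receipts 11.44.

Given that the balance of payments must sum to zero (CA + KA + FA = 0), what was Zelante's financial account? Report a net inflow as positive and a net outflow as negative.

Goods balance = 405.39 - 606.95 = -201.56
Services balance = 144.80 - 117.33 = 27.47
Trade balance (goods + services) = -201.56 + 27.47 = -174.09
Net primary income = 79.67 - 40.77 = 38.90
Net secondary income = 11.44 - 60.58 = -49.14
Current account = -174.09 + 38.90 + (-49.14) = -184.33
Financial account = -(-184.33 + 9.44) = 174.89

174.89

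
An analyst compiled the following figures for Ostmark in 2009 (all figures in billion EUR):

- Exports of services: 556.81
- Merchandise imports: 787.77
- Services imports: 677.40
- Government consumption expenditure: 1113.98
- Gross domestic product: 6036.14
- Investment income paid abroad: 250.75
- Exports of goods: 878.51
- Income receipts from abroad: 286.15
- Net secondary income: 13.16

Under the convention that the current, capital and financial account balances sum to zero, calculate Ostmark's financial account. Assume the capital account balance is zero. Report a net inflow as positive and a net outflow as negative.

-18.71

Goods balance = 878.51 - 787.77 = 90.74
Services balance = 556.81 - 677.40 = -120.59
Trade balance (goods + services) = 90.74 + (-120.59) = -29.85
Net primary income = 286.15 - 250.75 = 35.40
Net secondary income = 13.16
Current account = -29.85 + 35.40 + 13.16 = 18.71
Financial account = -(18.71) = -18.71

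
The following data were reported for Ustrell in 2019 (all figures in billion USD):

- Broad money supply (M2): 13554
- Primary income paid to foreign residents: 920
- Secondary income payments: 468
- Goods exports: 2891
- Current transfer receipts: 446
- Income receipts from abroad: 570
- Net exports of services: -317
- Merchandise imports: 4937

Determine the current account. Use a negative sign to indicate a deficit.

-2735

Goods balance = 2891 - 4937 = -2046
Services balance = -317
Trade balance (goods + services) = -2046 + (-317) = -2363
Net primary income = 570 - 920 = -350
Net secondary income = 446 - 468 = -22
Current account = -2363 + (-350) + (-22) = -2735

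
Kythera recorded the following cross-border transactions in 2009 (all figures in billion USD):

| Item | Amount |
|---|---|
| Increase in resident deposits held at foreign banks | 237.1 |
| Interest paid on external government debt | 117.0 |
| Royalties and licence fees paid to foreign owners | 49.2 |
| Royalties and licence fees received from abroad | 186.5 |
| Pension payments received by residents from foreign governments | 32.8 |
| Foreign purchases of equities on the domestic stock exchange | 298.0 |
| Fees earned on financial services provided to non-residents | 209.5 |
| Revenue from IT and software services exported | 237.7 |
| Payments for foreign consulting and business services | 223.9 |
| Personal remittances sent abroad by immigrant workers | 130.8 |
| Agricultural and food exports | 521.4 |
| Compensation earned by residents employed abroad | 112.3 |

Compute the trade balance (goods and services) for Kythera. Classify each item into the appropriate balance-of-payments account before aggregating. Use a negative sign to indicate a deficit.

Goods: 521.4
Services: -49.2 - 223.9 + 237.7 + 209.5 + 186.5 = 360.6
Trade balance = 521.4 + 360.6 = 882.0
(Excluded from the trade balance — financial account: increase in resident deposits held at foreign banks 237.1, foreign purchases of equities on the domestic stock exchange 298.0; primary income: interest paid on external government debt 117.0, compensation earned by residents employed abroad 112.3; secondary income: pension payments received by residents from foreign governments 32.8, personal remittances sent abroad by immigrant workers 130.8.)

882.0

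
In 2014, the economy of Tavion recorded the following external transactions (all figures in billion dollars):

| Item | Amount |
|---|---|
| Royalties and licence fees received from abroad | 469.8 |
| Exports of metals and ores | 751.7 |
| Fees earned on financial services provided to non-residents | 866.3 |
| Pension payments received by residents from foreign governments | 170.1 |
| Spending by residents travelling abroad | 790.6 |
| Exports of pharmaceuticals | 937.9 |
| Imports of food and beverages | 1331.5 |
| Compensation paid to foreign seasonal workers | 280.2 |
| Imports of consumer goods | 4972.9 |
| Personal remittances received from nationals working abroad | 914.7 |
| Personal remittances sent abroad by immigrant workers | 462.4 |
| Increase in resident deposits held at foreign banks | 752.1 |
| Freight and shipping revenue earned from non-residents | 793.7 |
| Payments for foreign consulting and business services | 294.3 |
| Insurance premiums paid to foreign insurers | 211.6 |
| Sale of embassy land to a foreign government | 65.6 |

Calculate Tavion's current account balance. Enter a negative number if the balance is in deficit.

Goods: -4972.9 + 751.7 - 1331.5 + 937.9 = -4614.8
Services: 866.3 - 790.6 + 793.7 + 469.8 - 294.3 - 211.6 = 833.3
Primary income: -280.2
Secondary income: -462.4 + 914.7 + 170.1 = 622.4
Current account = (-4614.8) + 833.3 + (-280.2) + 622.4 = -3439.3
(Excluded from the current account — financial account: increase in resident deposits held at foreign banks 752.1; capital account: sale of embassy land to a foreign government 65.6.)

-3439.3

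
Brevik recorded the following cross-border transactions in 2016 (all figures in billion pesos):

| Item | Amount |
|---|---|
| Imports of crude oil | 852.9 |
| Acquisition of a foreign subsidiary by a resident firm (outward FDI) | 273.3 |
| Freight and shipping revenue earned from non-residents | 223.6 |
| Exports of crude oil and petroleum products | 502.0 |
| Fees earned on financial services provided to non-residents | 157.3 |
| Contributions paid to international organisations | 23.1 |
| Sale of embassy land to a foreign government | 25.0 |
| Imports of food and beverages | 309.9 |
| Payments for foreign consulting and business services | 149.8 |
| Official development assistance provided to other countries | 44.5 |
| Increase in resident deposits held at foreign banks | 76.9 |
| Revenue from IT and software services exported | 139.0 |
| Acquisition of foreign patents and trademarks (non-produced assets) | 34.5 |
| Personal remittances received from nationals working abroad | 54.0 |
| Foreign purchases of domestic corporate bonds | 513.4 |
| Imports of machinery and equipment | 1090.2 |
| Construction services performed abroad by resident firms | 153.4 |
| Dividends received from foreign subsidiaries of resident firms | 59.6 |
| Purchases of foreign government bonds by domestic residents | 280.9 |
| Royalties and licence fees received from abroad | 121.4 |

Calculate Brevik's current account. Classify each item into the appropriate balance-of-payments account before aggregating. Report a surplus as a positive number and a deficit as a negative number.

-1060.1

Goods: -309.9 - 1090.2 + 502.0 - 852.9 = -1751.0
Services: 139.0 + 223.6 + 121.4 + 153.4 + 157.3 - 149.8 = 644.9
Primary income: 59.6
Secondary income: -44.5 - 23.1 + 54.0 = -13.6
Current account = (-1751.0) + 644.9 + 59.6 + (-13.6) = -1060.1
(Excluded from the current account — financial account: acquisition of a foreign subsidiary by a resident firm (outward FDI) 273.3, increase in resident deposits held at foreign banks 76.9, foreign purchases of domestic corporate bonds 513.4, purchases of foreign government bonds by domestic residents 280.9; capital account: sale of embassy land to a foreign government 25.0, acquisition of foreign patents and trademarks (non-produced assets) 34.5.)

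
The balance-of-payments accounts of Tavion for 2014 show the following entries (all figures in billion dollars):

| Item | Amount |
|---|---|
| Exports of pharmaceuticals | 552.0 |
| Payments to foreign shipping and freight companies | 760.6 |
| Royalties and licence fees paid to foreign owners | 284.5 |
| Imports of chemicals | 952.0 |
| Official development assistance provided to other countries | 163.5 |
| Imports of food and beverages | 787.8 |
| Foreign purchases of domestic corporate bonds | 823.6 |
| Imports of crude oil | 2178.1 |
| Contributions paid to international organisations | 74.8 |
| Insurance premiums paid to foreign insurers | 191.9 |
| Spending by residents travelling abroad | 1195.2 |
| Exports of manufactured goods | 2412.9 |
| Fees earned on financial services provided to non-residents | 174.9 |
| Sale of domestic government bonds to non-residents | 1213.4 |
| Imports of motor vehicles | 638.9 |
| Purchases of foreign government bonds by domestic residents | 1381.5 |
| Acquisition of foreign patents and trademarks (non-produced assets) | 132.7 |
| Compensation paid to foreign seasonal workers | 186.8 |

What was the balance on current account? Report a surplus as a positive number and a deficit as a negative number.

Goods: 552.0 - 2178.1 - 638.9 - 787.8 - 952.0 + 2412.9 = -1591.9
Services: -1195.2 - 760.6 + 174.9 - 284.5 - 191.9 = -2257.3
Primary income: -186.8
Secondary income: -163.5 - 74.8 = -238.3
Current account = (-1591.9) + (-2257.3) + (-186.8) + (-238.3) = -4274.3
(Excluded from the current account — financial account: foreign purchases of domestic corporate bonds 823.6, sale of domestic government bonds to non-residents 1213.4, purchases of foreign government bonds by domestic residents 1381.5; capital account: acquisition of foreign patents and trademarks (non-produced assets) 132.7.)

-4274.3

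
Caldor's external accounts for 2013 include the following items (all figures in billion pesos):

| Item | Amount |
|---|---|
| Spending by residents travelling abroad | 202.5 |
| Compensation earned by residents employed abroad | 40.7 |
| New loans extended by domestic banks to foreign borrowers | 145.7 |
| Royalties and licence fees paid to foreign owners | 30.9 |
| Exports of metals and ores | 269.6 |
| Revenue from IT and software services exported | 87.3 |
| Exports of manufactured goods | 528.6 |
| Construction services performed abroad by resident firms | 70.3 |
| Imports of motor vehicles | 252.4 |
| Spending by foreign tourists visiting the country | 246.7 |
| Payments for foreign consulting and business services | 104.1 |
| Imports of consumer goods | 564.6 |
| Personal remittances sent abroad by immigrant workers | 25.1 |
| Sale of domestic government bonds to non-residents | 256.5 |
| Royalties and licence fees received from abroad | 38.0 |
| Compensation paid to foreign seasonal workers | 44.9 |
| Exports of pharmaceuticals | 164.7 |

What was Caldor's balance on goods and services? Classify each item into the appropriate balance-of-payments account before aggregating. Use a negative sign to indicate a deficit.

Goods: -252.4 + 528.6 + 269.6 - 564.6 + 164.7 = 145.9
Services: 87.3 + 38.0 + 70.3 - 202.5 + 246.7 - 30.9 - 104.1 = 104.8
Trade balance = 145.9 + 104.8 = 250.7
(Excluded from the trade balance — primary income: compensation earned by residents employed abroad 40.7, compensation paid to foreign seasonal workers 44.9; financial account: new loans extended by domestic banks to foreign borrowers 145.7, sale of domestic government bonds to non-residents 256.5; secondary income: personal remittances sent abroad by immigrant workers 25.1.)

250.7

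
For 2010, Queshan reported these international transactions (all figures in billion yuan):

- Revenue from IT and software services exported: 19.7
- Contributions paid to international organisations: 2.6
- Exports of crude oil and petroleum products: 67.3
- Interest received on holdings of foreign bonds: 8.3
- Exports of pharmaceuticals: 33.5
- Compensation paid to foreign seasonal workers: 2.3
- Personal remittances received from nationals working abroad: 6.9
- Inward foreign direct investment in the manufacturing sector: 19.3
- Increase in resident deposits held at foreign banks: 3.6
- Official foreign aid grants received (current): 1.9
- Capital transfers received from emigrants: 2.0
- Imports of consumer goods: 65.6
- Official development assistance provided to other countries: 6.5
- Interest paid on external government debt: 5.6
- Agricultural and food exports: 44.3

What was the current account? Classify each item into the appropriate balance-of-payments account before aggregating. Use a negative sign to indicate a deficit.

99.3

Goods: -65.6 + 33.5 + 67.3 + 44.3 = 79.5
Services: 19.7
Primary income: 8.3 - 5.6 - 2.3 = 0.4
Secondary income: -2.6 + 1.9 - 6.5 + 6.9 = -0.3
Current account = 79.5 + 19.7 + 0.4 + (-0.3) = 99.3
(Excluded from the current account — financial account: inward foreign direct investment in the manufacturing sector 19.3, increase in resident deposits held at foreign banks 3.6; capital account: capital transfers received from emigrants 2.0.)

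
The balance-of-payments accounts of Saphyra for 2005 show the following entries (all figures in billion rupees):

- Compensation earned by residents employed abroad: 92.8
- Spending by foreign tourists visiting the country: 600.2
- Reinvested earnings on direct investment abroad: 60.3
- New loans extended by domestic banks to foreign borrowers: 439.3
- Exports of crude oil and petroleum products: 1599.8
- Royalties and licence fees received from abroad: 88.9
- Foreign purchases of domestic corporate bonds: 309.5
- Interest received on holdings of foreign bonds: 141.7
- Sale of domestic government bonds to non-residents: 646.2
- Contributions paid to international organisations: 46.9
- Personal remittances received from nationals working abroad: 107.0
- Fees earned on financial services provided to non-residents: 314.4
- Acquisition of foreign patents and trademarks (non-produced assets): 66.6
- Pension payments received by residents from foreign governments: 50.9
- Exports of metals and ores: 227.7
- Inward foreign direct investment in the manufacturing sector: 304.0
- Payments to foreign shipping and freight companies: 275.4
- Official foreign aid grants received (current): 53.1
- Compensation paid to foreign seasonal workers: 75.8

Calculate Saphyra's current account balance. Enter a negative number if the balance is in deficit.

Goods: 227.7 + 1599.8 = 1827.5
Services: 88.9 + 600.2 - 275.4 + 314.4 = 728.1
Primary income: -75.8 + 141.7 + 92.8 + 60.3 = 219.0
Secondary income: 53.1 + 50.9 - 46.9 + 107.0 = 164.1
Current account = 1827.5 + 728.1 + 219.0 + 164.1 = 2938.7
(Excluded from the current account — financial account: new loans extended by domestic banks to foreign borrowers 439.3, foreign purchases of domestic corporate bonds 309.5, sale of domestic government bonds to non-residents 646.2, inward foreign direct investment in the manufacturing sector 304.0; capital account: acquisition of foreign patents and trademarks (non-produced assets) 66.6.)

2938.7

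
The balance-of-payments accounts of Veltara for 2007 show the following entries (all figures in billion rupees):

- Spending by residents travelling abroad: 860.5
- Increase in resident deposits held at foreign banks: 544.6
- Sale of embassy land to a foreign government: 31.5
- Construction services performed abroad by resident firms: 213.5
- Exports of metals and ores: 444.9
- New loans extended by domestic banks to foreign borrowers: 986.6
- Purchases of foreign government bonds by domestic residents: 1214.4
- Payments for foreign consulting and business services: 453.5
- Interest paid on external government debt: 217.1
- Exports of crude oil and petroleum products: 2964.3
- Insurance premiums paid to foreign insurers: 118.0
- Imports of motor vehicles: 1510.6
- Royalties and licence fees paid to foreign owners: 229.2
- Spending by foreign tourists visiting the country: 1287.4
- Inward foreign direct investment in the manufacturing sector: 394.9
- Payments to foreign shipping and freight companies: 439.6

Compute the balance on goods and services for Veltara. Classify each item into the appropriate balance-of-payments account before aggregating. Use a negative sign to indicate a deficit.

1298.7

Goods: 2964.3 - 1510.6 + 444.9 = 1898.6
Services: 1287.4 + 213.5 - 439.6 - 118.0 - 860.5 - 229.2 - 453.5 = -599.9
Trade balance = 1898.6 + (-599.9) = 1298.7
(Excluded from the trade balance — financial account: increase in resident deposits held at foreign banks 544.6, new loans extended by domestic banks to foreign borrowers 986.6, purchases of foreign government bonds by domestic residents 1214.4, inward foreign direct investment in the manufacturing sector 394.9; capital account: sale of embassy land to a foreign government 31.5; primary income: interest paid on external government debt 217.1.)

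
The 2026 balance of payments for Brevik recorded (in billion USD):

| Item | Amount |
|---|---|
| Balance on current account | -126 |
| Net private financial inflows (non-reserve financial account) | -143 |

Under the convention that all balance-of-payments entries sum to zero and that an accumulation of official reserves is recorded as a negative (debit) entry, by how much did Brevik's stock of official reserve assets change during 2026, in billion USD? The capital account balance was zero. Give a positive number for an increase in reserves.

Official reserve transactions balance = -((-126) + (-143)) = 269
An accumulation of reserves is recorded as a debit (negative entry), so the change in the stock of reserves is the negative of that balance.
Change in official reserves = -(269) = -269

-269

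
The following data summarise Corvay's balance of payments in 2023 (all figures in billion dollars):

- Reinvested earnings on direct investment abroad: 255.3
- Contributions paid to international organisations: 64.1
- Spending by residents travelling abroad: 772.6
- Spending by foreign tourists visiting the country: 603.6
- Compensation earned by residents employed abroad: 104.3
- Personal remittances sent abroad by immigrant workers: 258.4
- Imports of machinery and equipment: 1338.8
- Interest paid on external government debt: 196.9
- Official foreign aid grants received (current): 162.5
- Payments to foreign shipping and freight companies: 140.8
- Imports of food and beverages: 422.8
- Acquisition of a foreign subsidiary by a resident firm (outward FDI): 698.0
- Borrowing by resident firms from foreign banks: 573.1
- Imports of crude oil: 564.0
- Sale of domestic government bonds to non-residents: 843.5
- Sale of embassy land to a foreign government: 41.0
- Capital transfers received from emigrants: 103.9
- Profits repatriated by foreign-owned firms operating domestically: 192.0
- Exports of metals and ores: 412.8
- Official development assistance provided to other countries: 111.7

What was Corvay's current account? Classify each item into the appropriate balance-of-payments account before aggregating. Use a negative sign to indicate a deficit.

Goods: -1338.8 - 422.8 - 564.0 + 412.8 = -1912.8
Services: 603.6 - 140.8 - 772.6 = -309.8
Primary income: 104.3 - 192.0 - 196.9 + 255.3 = -29.3
Secondary income: -111.7 + 162.5 - 258.4 - 64.1 = -271.7
Current account = (-1912.8) + (-309.8) + (-29.3) + (-271.7) = -2523.6
(Excluded from the current account — financial account: acquisition of a foreign subsidiary by a resident firm (outward FDI) 698.0, borrowing by resident firms from foreign banks 573.1, sale of domestic government bonds to non-residents 843.5; capital account: sale of embassy land to a foreign government 41.0, capital transfers received from emigrants 103.9.)

-2523.6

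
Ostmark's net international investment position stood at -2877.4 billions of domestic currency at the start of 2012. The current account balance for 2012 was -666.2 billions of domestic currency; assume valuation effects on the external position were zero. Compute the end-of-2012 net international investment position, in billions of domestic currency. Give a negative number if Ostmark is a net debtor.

With no valuation effects, change in NIIP = current account = -666.2
End-of-year NIIP = -2877.4 + (-666.2) = -3543.6

-3543.6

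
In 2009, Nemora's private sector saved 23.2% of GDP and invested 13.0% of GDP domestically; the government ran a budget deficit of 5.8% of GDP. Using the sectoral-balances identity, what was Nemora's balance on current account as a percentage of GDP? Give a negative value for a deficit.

4.4

By the sectoral-balances identity, CA = (S_private - I) + (T - G).
Private balance = 23.2 - 13.0 = 10.2
Government balance (T - G) = -5.8
CA = 10.2 + (-5.8) = 4.4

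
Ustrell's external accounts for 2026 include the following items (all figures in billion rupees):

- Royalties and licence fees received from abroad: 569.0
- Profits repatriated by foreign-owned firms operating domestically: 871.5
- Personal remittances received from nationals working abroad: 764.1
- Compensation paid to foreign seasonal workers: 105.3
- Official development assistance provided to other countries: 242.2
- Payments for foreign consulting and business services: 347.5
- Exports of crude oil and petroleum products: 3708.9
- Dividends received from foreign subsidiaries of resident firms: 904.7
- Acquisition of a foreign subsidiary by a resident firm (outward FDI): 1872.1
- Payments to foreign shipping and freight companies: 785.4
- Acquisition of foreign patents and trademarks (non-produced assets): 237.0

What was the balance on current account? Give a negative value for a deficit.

3594.8

Goods: 3708.9
Services: -785.4 - 347.5 + 569.0 = -563.9
Primary income: -871.5 - 105.3 + 904.7 = -72.1
Secondary income: 764.1 - 242.2 = 521.9
Current account = 3708.9 + (-563.9) + (-72.1) + 521.9 = 3594.8
(Excluded from the current account — financial account: acquisition of a foreign subsidiary by a resident firm (outward FDI) 1872.1; capital account: acquisition of foreign patents and trademarks (non-produced assets) 237.0.)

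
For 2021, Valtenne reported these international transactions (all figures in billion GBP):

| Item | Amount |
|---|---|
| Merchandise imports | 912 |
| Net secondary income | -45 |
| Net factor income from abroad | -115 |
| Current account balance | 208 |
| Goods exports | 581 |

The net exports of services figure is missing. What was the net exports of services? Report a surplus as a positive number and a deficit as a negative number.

Current account = goods balance + services balance + net primary income + net secondary income
Sum of the known components = -491
Net exports of services = CA - (known components) = 208 - (-491) = 699

699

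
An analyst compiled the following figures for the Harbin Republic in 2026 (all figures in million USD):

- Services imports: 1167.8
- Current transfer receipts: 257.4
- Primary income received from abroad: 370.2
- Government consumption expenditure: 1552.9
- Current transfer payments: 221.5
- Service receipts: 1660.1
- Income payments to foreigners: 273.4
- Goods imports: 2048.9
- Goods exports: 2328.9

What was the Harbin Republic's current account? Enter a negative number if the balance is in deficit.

Goods balance = 2328.9 - 2048.9 = 280.0
Services balance = 1660.1 - 1167.8 = 492.3
Trade balance (goods + services) = 280.0 + 492.3 = 772.3
Net primary income = 370.2 - 273.4 = 96.8
Net secondary income = 257.4 - 221.5 = 35.9
Current account = 772.3 + 96.8 + 35.9 = 905.0

905.0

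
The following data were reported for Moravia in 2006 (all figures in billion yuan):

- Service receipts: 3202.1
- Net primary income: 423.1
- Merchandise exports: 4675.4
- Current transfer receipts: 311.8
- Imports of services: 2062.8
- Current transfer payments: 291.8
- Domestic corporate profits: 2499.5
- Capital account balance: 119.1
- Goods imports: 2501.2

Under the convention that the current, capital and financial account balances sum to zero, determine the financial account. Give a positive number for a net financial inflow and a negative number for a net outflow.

-3875.7

Goods balance = 4675.4 - 2501.2 = 2174.2
Services balance = 3202.1 - 2062.8 = 1139.3
Trade balance (goods + services) = 2174.2 + 1139.3 = 3313.5
Net primary income = 423.1
Net secondary income = 311.8 - 291.8 = 20.0
Current account = 3313.5 + 423.1 + 20.0 = 3756.6
Financial account = -(3756.6 + 119.1) = -3875.7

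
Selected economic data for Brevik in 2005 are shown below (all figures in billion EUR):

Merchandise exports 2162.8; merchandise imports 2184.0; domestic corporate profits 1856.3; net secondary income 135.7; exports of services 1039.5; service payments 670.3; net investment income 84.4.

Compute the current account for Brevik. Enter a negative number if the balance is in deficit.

568.1

Goods balance = 2162.8 - 2184.0 = -21.2
Services balance = 1039.5 - 670.3 = 369.2
Trade balance (goods + services) = -21.2 + 369.2 = 348.0
Net primary income = 84.4
Net secondary income = 135.7
Current account = 348.0 + 84.4 + 135.7 = 568.1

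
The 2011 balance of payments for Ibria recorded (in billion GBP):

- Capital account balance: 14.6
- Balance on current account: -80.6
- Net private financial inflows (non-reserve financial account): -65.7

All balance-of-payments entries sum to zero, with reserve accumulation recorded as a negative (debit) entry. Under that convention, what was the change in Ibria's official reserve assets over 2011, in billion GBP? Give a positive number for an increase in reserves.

-131.7

Official reserve transactions balance = -((-80.6) + 14.6 + (-65.7)) = 131.7
An accumulation of reserves is recorded as a debit (negative entry), so the change in the stock of reserves is the negative of that balance.
Change in official reserves = -(131.7) = -131.7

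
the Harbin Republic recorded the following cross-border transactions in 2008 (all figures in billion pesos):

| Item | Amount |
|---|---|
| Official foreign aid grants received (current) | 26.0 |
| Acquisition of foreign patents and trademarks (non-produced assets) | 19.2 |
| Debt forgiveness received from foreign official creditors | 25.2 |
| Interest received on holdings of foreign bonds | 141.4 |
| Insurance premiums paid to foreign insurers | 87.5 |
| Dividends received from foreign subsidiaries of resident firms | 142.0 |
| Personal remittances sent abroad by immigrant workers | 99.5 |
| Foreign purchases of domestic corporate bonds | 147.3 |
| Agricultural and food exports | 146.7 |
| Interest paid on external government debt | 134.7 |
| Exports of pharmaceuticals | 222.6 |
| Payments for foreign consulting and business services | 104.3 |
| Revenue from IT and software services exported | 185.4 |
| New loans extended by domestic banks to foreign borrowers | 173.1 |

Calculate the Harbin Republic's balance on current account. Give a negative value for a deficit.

438.1

Goods: 222.6 + 146.7 = 369.3
Services: -87.5 + 185.4 - 104.3 = -6.4
Primary income: 142.0 + 141.4 - 134.7 = 148.7
Secondary income: 26.0 - 99.5 = -73.5
Current account = 369.3 + (-6.4) + 148.7 + (-73.5) = 438.1
(Excluded from the current account — capital account: acquisition of foreign patents and trademarks (non-produced assets) 19.2, debt forgiveness received from foreign official creditors 25.2; financial account: foreign purchases of domestic corporate bonds 147.3, new loans extended by domestic banks to foreign borrowers 173.1.)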